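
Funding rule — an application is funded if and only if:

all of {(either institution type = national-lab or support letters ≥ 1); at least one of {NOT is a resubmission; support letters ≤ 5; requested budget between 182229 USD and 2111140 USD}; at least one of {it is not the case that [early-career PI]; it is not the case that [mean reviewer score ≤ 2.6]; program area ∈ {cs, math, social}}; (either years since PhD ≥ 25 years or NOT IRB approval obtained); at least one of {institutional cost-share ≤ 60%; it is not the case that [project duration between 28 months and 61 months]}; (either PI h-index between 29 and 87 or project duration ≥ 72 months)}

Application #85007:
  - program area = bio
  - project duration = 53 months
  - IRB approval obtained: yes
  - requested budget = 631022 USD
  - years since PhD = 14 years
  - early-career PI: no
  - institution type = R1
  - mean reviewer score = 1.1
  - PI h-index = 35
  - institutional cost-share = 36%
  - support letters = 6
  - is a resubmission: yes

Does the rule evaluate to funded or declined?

Declined

Atomic conditions:
  institution type = national-lab: R1 == national-lab is false
  support letters ≥ 1: 6 ≥ 1 is true
  NOT is a resubmission: yes → false
  support letters ≤ 5: 6 ≤ 5 is false
  requested budget between 182229 USD and 2111140 USD: 631022 in [182229, 2111140] is true
  early-career PI: no → false
  mean reviewer score ≤ 2.6: 1.1 ≤ 2.6 is true
  program area ∈ {cs, math, social}: bio is not in the set → false
  years since PhD ≥ 25 years: 14 ≥ 25 is false
  NOT IRB approval obtained: yes → false
  institutional cost-share ≤ 60%: 36 ≤ 60 is true
  project duration between 28 months and 61 months: 53 in [28, 61] is true
  PI h-index between 29 and 87: 35 in [29, 87] is true
  project duration ≥ 72 months: 53 ≥ 72 is false
Combine:
[1] false OR true = true
[2] false OR false OR true = true
[3.1] NOT false = true
[3.2] NOT true = false
[3] true OR false OR false = true
[4] false OR false = false
[5.2] NOT true = false
[5] true OR false = true
[6] true OR false = true
[root] true AND true AND true AND false AND true AND true = false
Overall: false → declined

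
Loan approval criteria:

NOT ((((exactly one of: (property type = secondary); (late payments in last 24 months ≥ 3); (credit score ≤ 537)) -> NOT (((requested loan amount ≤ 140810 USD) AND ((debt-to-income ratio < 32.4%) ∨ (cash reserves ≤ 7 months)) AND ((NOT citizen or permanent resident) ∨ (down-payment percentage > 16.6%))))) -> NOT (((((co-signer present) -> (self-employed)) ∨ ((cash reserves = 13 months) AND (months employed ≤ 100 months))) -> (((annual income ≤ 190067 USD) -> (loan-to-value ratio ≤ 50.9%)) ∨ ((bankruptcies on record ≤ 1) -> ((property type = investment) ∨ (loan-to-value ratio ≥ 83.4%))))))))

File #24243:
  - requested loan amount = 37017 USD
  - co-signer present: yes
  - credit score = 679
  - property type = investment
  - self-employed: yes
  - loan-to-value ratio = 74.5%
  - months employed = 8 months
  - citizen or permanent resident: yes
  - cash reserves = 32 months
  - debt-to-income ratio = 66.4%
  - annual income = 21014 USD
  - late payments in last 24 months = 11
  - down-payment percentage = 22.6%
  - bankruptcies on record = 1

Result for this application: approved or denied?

Approved

Atomic conditions:
  property type = secondary: investment == secondary is false
  late payments in last 24 months ≥ 3: 11 ≥ 3 is true
  credit score ≤ 537: 679 ≤ 537 is false
  requested loan amount ≤ 140810 USD: 37017 ≤ 140810 is true
  debt-to-income ratio < 32.4%: 66.4 < 32.4 is false
  cash reserves ≤ 7 months: 32 ≤ 7 is false
  NOT citizen or permanent resident: yes → false
  down-payment percentage > 16.6%: 22.6 > 16.6 is true
  co-signer present: yes → true
  self-employed: yes → true
  cash reserves = 13 months: 32 == 13 is false
  months employed ≤ 100 months: 8 ≤ 100 is true
  annual income ≤ 190067 USD: 21014 ≤ 190067 is true
  loan-to-value ratio ≤ 50.9%: 74.5 ≤ 50.9 is false
  bankruptcies on record ≤ 1: 1 ≤ 1 is true
  property type = investment: investment == investment is true
  loan-to-value ratio ≥ 83.4%: 74.5 ≥ 83.4 is false
Combine:
[1.1.1] exactly-one(false, true, false) = true
[1.1.2.1.2] false OR false = false
[1.1.2.1.3] false OR true = true
[1.1.2.1] true AND false AND true = false
[1.1.2] NOT false = true
[1.1] true → true = true
[1.2.1.1.1] true → true = true
[1.2.1.1.2] false AND true = false
[1.2.1.1] true OR false = true
[1.2.1.2.1] true → false = false
[1.2.1.2.2.2] true OR false = true
[1.2.1.2.2] true → true = true
[1.2.1.2] false OR true = true
[1.2.1] true → true = true
[1.2] NOT true = false
[1] true → false = false
[root] NOT false = true
Overall: true → approved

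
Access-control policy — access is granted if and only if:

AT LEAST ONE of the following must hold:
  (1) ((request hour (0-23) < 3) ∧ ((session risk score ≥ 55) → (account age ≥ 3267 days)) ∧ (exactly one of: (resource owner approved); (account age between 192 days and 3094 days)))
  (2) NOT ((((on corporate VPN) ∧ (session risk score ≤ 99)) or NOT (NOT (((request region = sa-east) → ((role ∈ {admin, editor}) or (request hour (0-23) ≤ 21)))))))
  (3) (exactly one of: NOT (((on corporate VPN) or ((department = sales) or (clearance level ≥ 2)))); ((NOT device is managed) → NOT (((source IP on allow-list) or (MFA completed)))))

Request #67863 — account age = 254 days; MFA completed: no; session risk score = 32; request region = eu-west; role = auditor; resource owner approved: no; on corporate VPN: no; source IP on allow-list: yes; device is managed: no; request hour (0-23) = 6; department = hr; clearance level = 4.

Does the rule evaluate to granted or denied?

Denied

Atomic conditions:
  request hour (0-23) < 3: 6 < 3 is false
  session risk score ≥ 55: 32 ≥ 55 is false
  account age ≥ 3267 days: 254 ≥ 3267 is false
  resource owner approved: no → false
  account age between 192 days and 3094 days: 254 in [192, 3094] is true
  on corporate VPN: no → false
  session risk score ≤ 99: 32 ≤ 99 is true
  request region = sa-east: eu-west == sa-east is false
  role ∈ {admin, editor}: auditor is not in the set → false
  request hour (0-23) ≤ 21: 6 ≤ 21 is true
  department = sales: hr == sales is false
  clearance level ≥ 2: 4 ≥ 2 is true
  NOT device is managed: no → true
  source IP on allow-list: yes → true
  MFA completed: no → false
Combine:
[1.2] false → false (antecedent false ⇒ implication holds) = true
[1.3] exactly-one(false, true) = true
[1] false AND true AND true = false
[2.1.1] false AND true = false
[2.1.2.1.1.2] false OR true = true
[2.1.2.1.1] false → true (antecedent false ⇒ implication holds) = true
[2.1.2.1] NOT true = false
[2.1.2] NOT false = true
[2.1] false OR true = true
[2] NOT true = false
[3.1.1.2] false OR true = true
[3.1.1] false OR true = true
[3.1] NOT true = false
[3.2.2.1] true OR false = true
[3.2.2] NOT true = false
[3.2] true → false = false
[3] exactly-one(false, false) = false
[root] false OR false OR false = false
Overall: false → denied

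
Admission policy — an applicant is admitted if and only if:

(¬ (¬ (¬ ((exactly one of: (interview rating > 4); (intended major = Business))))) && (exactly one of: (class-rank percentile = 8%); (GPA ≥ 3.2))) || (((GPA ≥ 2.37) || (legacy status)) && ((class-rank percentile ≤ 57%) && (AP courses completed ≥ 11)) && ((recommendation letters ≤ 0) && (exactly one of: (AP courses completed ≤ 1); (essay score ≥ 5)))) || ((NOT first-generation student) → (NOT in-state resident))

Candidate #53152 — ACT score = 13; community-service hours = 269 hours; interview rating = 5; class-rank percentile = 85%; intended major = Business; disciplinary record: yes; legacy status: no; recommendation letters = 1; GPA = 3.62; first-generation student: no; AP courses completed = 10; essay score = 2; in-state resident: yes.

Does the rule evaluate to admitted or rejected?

Admitted

Atomic conditions:
  interview rating > 4: 5 > 4 is true
  intended major = Business: Business == Business is true
  class-rank percentile = 8%: 85 == 8 is false
  GPA ≥ 3.2: 3.62 ≥ 3.2 is true
  GPA ≥ 2.37: 3.62 ≥ 2.37 is true
  legacy status: no → false
  class-rank percentile ≤ 57%: 85 ≤ 57 is false
  AP courses completed ≥ 11: 10 ≥ 11 is false
  recommendation letters ≤ 0: 1 ≤ 0 is false
  AP courses completed ≤ 1: 10 ≤ 1 is false
  essay score ≥ 5: 2 ≥ 5 is false
  NOT first-generation student: no → true
  NOT in-state resident: yes → false
Combine:
[1.1.1.1.1] exactly-one(true, true) = false
[1.1.1.1] NOT false = true
[1.1.1] NOT true = false
[1.1] NOT false = true
[1.2] exactly-one(false, true) = true
[1] true AND true = true
[2.1] true OR false = true
[2.2] false AND false = false
[2.3.2] exactly-one(false, false) = false
[2.3] false AND false = false
[2] true AND false AND false = false
[3] true → false = false
[root] true OR false OR false = true
Overall: true → admitted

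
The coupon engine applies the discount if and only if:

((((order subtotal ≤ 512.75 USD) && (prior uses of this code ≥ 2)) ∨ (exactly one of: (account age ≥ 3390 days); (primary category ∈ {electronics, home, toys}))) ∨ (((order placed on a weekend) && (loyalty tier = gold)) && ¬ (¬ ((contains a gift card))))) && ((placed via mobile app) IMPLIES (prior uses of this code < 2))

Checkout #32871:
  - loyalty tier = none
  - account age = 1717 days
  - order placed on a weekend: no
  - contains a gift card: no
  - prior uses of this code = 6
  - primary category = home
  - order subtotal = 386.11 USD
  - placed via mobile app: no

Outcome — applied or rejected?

Applied

Atomic conditions:
  order subtotal ≤ 512.75 USD: 386.11 ≤ 512.75 is true
  prior uses of this code ≥ 2: 6 ≥ 2 is true
  account age ≥ 3390 days: 1717 ≥ 3390 is false
  primary category ∈ {electronics, home, toys}: home is in the set → true
  order placed on a weekend: no → false
  loyalty tier = gold: none == gold is false
  contains a gift card: no → false
  placed via mobile app: no → false
  prior uses of this code < 2: 6 < 2 is false
Combine:
[1.1.1] true AND true = true
[1.1.2] exactly-one(false, true) = true
[1.1] true OR true = true
[1.2.1] false AND false = false
[1.2.2.1] NOT false = true
[1.2.2] NOT true = false
[1.2] false AND false = false
[1] true OR false = true
[2] false → false (antecedent false ⇒ implication holds) = true
[root] true AND true = true
Overall: true → applied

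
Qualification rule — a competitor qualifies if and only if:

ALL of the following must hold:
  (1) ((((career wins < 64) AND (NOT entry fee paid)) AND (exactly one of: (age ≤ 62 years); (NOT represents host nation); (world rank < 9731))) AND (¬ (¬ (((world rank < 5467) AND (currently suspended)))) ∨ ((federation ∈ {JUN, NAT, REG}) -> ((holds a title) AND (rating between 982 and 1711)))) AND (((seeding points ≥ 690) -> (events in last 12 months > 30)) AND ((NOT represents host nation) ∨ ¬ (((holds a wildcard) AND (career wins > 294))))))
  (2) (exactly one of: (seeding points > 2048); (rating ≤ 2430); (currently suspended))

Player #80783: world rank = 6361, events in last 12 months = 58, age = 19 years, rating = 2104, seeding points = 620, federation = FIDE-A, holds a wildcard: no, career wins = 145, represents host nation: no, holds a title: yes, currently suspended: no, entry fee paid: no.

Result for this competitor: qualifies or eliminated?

Atomic conditions:
  career wins < 64: 145 < 64 is false
  NOT entry fee paid: no → true
  age ≤ 62 years: 19 ≤ 62 is true
  NOT represents host nation: no → true
  world rank < 9731: 6361 < 9731 is true
  world rank < 5467: 6361 < 5467 is false
  currently suspended: no → false
  federation ∈ {JUN, NAT, REG}: FIDE-A is not in the set → false
  holds a title: yes → true
  rating between 982 and 1711: 2104 in [982, 1711] is false
  seeding points ≥ 690: 620 ≥ 690 is false
  events in last 12 months > 30: 58 > 30 is true
  holds a wildcard: no → false
  career wins > 294: 145 > 294 is false
  seeding points > 2048: 620 > 2048 is false
  rating ≤ 2430: 2104 ≤ 2430 is true
Combine:
[1.1.1] false AND true = false
[1.1.2] exactly-one(true, true, true) = false
[1.1] false AND false = false
[1.2.1.1.1] false AND false = false
[1.2.1.1] NOT false = true
[1.2.1] NOT true = false
[1.2.2.2] true AND false = false
[1.2.2] false → false (antecedent false ⇒ implication holds) = true
[1.2] false OR true = true
[1.3.1] false → true (antecedent false ⇒ implication holds) = true
[1.3.2.2.1] false AND false = false
[1.3.2.2] NOT false = true
[1.3.2] true OR true = true
[1.3] true AND true = true
[1] false AND true AND true = false
[2] exactly-one(false, true, false) = true
[root] false AND true = false
Overall: false → eliminated

Eliminated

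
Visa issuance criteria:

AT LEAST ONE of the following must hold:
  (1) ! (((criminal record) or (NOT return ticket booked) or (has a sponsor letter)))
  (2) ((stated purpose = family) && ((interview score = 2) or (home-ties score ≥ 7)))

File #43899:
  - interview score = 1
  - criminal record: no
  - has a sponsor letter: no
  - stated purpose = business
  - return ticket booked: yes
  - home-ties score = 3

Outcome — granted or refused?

Granted

Atomic conditions:
  criminal record: no → false
  NOT return ticket booked: yes → false
  has a sponsor letter: no → false
  stated purpose = family: business == family is false
  interview score = 2: 1 == 2 is false
  home-ties score ≥ 7: 3 ≥ 7 is false
Combine:
[1.1] false OR false OR false = false
[1] NOT false = true
[2.2] false OR false = false
[2] false AND false = false
[root] true OR false = true
Overall: true → granted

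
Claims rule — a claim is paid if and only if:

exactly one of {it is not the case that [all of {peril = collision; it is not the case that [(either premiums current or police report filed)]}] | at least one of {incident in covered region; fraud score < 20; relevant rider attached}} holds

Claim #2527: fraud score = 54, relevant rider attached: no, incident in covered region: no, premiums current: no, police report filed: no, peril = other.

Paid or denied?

Atomic conditions:
  peril = collision: other == collision is false
  premiums current: no → false
  police report filed: no → false
  incident in covered region: no → false
  fraud score < 20: 54 < 20 is false
  relevant rider attached: no → false
Combine:
[1.1.2.1] false OR false = false
[1.1.2] NOT false = true
[1.1] false AND true = false
[1] NOT false = true
[2] false OR false OR false = false
[root] exactly-one(true, false) = true
Overall: true → paid

Paid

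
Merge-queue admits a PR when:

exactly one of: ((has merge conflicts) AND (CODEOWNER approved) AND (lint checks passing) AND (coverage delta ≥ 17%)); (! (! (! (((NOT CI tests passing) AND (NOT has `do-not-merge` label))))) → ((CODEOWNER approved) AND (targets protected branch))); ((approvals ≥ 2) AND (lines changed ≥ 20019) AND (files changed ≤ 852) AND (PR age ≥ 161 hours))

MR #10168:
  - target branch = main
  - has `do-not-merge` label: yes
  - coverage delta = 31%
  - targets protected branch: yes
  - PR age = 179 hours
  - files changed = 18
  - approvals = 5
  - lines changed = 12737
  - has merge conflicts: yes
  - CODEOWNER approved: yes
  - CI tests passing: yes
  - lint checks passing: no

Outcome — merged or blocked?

Atomic conditions:
  has merge conflicts: yes → true
  CODEOWNER approved: yes → true
  lint checks passing: no → false
  coverage delta ≥ 17%: 31 ≥ 17 is true
  NOT CI tests passing: yes → false
  NOT has `do-not-merge` label: yes → false
  targets protected branch: yes → true
  approvals ≥ 2: 5 ≥ 2 is true
  lines changed ≥ 20019: 12737 ≥ 20019 is false
  files changed ≤ 852: 18 ≤ 852 is true
  PR age ≥ 161 hours: 179 ≥ 161 is true
Combine:
[1] true AND true AND false AND true = false
[2.1.1.1.1] false AND false = false
[2.1.1.1] NOT false = true
[2.1.1] NOT true = false
[2.1] NOT false = true
[2.2] true AND true = true
[2] true → true = true
[3] true AND false AND true AND true = false
[root] exactly-one(false, true, false) = true
Overall: true → merged

Merged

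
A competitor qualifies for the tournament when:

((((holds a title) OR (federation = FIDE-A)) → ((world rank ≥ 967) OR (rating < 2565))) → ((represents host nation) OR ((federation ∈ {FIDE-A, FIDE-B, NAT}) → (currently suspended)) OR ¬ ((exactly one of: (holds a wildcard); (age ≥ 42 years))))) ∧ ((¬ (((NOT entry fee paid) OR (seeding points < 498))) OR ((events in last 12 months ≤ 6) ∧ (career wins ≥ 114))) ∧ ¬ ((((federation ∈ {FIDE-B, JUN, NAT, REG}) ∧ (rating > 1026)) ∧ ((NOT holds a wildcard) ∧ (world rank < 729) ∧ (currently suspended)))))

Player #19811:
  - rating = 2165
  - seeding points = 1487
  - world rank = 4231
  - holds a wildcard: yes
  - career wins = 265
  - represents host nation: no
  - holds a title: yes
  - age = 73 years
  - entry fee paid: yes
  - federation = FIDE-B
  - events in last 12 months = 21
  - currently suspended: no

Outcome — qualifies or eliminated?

Qualifies

Atomic conditions:
  holds a title: yes → true
  federation = FIDE-A: FIDE-B == FIDE-A is false
  world rank ≥ 967: 4231 ≥ 967 is true
  rating < 2565: 2165 < 2565 is true
  represents host nation: no → false
  federation ∈ {FIDE-A, FIDE-B, NAT}: FIDE-B is in the set → true
  currently suspended: no → false
  holds a wildcard: yes → true
  age ≥ 42 years: 73 ≥ 42 is true
  NOT entry fee paid: yes → false
  seeding points < 498: 1487 < 498 is false
  events in last 12 months ≤ 6: 21 ≤ 6 is false
  career wins ≥ 114: 265 ≥ 114 is true
  federation ∈ {FIDE-B, JUN, NAT, REG}: FIDE-B is in the set → true
  rating > 1026: 2165 > 1026 is true
  NOT holds a wildcard: yes → false
  world rank < 729: 4231 < 729 is false
Combine:
[1.1.1] true OR false = true
[1.1.2] true OR true = true
[1.1] true → true = true
[1.2.2] true → false = false
[1.2.3.1] exactly-one(true, true) = false
[1.2.3] NOT false = true
[1.2] false OR false OR true = true
[1] true → true = true
[2.1.1.1] false OR false = false
[2.1.1] NOT false = true
[2.1.2] false AND true = false
[2.1] true OR false = true
[2.2.1.1] true AND true = true
[2.2.1.2] false AND false AND false = false
[2.2.1] true AND false = false
[2.2] NOT false = true
[2] true AND true = true
[root] true AND true = true
Overall: true → qualifies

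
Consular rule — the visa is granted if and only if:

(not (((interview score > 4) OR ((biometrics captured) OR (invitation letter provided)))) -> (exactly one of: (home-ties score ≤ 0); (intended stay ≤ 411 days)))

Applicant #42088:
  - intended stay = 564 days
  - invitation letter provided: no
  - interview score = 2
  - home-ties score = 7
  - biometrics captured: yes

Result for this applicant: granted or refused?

Atomic conditions:
  interview score > 4: 2 > 4 is false
  biometrics captured: yes → true
  invitation letter provided: no → false
  home-ties score ≤ 0: 7 ≤ 0 is false
  intended stay ≤ 411 days: 564 ≤ 411 is false
Combine:
[1.1.2] true OR false = true
[1.1] false OR true = true
[1] NOT true = false
[2] exactly-one(false, false) = false
[root] false → false (antecedent false ⇒ implication holds) = true
Overall: true → granted

Granted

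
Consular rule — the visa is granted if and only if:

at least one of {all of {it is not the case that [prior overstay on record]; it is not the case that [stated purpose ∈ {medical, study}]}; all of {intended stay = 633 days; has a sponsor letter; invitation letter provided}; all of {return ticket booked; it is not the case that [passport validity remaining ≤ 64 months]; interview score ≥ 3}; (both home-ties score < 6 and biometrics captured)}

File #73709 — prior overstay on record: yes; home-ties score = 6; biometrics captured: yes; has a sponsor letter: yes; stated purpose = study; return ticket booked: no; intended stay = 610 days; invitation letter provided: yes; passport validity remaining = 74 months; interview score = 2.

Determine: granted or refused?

Atomic conditions:
  prior overstay on record: yes → true
  stated purpose ∈ {medical, study}: study is in the set → true
  intended stay = 633 days: 610 == 633 is false
  has a sponsor letter: yes → true
  invitation letter provided: yes → true
  return ticket booked: no → false
  passport validity remaining ≤ 64 months: 74 ≤ 64 is false
  interview score ≥ 3: 2 ≥ 3 is false
  home-ties score < 6: 6 < 6 is false
  biometrics captured: yes → true
Combine:
[1.1] NOT true = false
[1.2] NOT true = false
[1] false AND false = false
[2] false AND true AND true = false
[3.2] NOT false = true
[3] false AND true AND false = false
[4] false AND true = false
[root] false OR false OR false OR false = false
Overall: false → refused

Refused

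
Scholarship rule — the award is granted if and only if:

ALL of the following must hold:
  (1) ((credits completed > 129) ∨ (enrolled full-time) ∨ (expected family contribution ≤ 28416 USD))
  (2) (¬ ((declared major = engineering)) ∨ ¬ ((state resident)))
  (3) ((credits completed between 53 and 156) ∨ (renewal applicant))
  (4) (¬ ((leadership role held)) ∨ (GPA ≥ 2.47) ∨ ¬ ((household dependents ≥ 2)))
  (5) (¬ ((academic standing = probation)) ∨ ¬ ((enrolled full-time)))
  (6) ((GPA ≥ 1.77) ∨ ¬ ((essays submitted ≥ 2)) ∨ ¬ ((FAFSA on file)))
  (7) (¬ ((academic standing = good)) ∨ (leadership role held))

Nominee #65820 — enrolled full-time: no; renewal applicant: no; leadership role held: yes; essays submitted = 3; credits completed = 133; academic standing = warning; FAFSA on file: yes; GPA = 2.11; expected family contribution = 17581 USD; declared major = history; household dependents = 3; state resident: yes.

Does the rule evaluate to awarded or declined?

Atomic conditions:
  credits completed > 129: 133 > 129 is true
  enrolled full-time: no → false
  expected family contribution ≤ 28416 USD: 17581 ≤ 28416 is true
  declared major = engineering: history == engineering is false
  state resident: yes → true
  credits completed between 53 and 156: 133 in [53, 156] is true
  renewal applicant: no → false
  leadership role held: yes → true
  GPA ≥ 2.47: 2.11 ≥ 2.47 is false
  household dependents ≥ 2: 3 ≥ 2 is true
  academic standing = probation: warning == probation is false
  GPA ≥ 1.77: 2.11 ≥ 1.77 is true
  essays submitted ≥ 2: 3 ≥ 2 is true
  FAFSA on file: yes → true
  academic standing = good: warning == good is false
Combine:
[1] true OR false OR true = true
[2.1] NOT false = true
[2.2] NOT true = false
[2] true OR false = true
[3] true OR false = true
[4.1] NOT true = false
[4.3] NOT true = false
[4] false OR false OR false = false
[5.1] NOT false = true
[5.2] NOT false = true
[5] true OR true = true
[6.2] NOT true = false
[6.3] NOT true = false
[6] true OR false OR false = true
[7.1] NOT false = true
[7] true OR true = true
[root] true AND true AND true AND false AND true AND true AND true = false
Overall: false → declined

Declined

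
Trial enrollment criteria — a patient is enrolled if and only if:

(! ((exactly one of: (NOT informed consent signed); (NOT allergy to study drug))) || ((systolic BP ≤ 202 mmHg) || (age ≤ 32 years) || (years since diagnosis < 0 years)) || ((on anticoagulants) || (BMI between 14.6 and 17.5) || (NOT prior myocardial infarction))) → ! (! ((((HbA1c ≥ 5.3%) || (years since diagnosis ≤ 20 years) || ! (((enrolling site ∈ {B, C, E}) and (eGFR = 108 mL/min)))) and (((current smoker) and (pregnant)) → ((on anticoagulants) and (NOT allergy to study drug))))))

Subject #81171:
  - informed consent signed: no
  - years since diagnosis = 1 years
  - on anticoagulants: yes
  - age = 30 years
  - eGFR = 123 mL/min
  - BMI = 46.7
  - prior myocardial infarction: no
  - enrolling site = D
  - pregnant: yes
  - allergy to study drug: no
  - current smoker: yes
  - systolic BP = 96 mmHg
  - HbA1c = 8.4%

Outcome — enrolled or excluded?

Enrolled

Atomic conditions:
  NOT informed consent signed: no → true
  NOT allergy to study drug: no → true
  systolic BP ≤ 202 mmHg: 96 ≤ 202 is true
  age ≤ 32 years: 30 ≤ 32 is true
  years since diagnosis < 0 years: 1 < 0 is false
  on anticoagulants: yes → true
  BMI between 14.6 and 17.5: 46.7 in [14.6, 17.5] is false
  NOT prior myocardial infarction: no → true
  HbA1c ≥ 5.3%: 8.4 ≥ 5.3 is true
  years since diagnosis ≤ 20 years: 1 ≤ 20 is true
  enrolling site ∈ {B, C, E}: D is not in the set → false
  eGFR = 108 mL/min: 123 == 108 is false
  current smoker: yes → true
  pregnant: yes → true
Combine:
[1.1.1] exactly-one(true, true) = false
[1.1] NOT false = true
[1.2] true OR true OR false = true
[1.3] true OR false OR true = true
[1] true OR true OR true = true
[2.1.1.1.3.1] false AND false = false
[2.1.1.1.3] NOT false = true
[2.1.1.1] true OR true OR true = true
[2.1.1.2.1] true AND true = true
[2.1.1.2.2] true AND true = true
[2.1.1.2] true → true = true
[2.1.1] true AND true = true
[2.1] NOT true = false
[2] NOT false = true
[root] true → true = true
Overall: true → enrolled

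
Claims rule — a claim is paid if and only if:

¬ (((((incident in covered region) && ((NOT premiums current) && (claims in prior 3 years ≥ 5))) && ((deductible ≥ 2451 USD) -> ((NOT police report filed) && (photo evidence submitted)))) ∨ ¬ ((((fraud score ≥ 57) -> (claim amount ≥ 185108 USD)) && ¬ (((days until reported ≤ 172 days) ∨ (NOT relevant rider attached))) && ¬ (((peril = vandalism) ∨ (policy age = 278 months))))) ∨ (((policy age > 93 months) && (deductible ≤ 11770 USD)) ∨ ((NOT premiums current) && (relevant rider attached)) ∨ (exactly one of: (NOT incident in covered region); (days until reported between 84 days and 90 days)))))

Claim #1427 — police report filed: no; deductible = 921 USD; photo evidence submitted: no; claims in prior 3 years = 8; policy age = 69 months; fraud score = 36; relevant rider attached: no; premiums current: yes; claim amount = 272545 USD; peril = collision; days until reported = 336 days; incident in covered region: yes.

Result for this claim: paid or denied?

Denied

Atomic conditions:
  incident in covered region: yes → true
  NOT premiums current: yes → false
  claims in prior 3 years ≥ 5: 8 ≥ 5 is true
  deductible ≥ 2451 USD: 921 ≥ 2451 is false
  NOT police report filed: no → true
  photo evidence submitted: no → false
  fraud score ≥ 57: 36 ≥ 57 is false
  claim amount ≥ 185108 USD: 272545 ≥ 185108 is true
  days until reported ≤ 172 days: 336 ≤ 172 is false
  NOT relevant rider attached: no → true
  peril = vandalism: collision == vandalism is false
  policy age = 278 months: 69 == 278 is false
  policy age > 93 months: 69 > 93 is false
  deductible ≤ 11770 USD: 921 ≤ 11770 is true
  relevant rider attached: no → false
  NOT incident in covered region: yes → false
  days until reported between 84 days and 90 days: 336 in [84, 90] is false
Combine:
[1.1.1.2] false AND true = false
[1.1.1] true AND false = false
[1.1.2.2] true AND false = false
[1.1.2] false → false (antecedent false ⇒ implication holds) = true
[1.1] false AND true = false
[1.2.1.1] false → true (antecedent false ⇒ implication holds) = true
[1.2.1.2.1] false OR true = true
[1.2.1.2] NOT true = false
[1.2.1.3.1] false OR false = false
[1.2.1.3] NOT false = true
[1.2.1] true AND false AND true = false
[1.2] NOT false = true
[1.3.1] false AND true = false
[1.3.2] false AND false = false
[1.3.3] exactly-one(false, false) = false
[1.3] false OR false OR false = false
[1] false OR true OR false = true
[root] NOT true = false
Overall: false → denied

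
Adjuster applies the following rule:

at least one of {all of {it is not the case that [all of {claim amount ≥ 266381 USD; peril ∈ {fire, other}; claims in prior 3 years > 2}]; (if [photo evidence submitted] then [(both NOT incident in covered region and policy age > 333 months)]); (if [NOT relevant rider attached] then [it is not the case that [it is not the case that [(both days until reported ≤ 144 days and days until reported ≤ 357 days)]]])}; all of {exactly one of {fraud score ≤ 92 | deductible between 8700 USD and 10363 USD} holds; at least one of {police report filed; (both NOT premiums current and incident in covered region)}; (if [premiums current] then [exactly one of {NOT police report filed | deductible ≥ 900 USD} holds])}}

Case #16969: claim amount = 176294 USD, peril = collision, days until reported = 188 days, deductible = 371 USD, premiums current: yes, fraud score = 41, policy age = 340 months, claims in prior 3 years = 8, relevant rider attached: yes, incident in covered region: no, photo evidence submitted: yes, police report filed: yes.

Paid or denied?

Paid

Atomic conditions:
  claim amount ≥ 266381 USD: 176294 ≥ 266381 is false
  peril ∈ {fire, other}: collision is not in the set → false
  claims in prior 3 years > 2: 8 > 2 is true
  photo evidence submitted: yes → true
  NOT incident in covered region: no → true
  policy age > 333 months: 340 > 333 is true
  NOT relevant rider attached: yes → false
  days until reported ≤ 144 days: 188 ≤ 144 is false
  days until reported ≤ 357 days: 188 ≤ 357 is true
  fraud score ≤ 92: 41 ≤ 92 is true
  deductible between 8700 USD and 10363 USD: 371 in [8700, 10363] is false
  police report filed: yes → true
  NOT premiums current: yes → false
  incident in covered region: no → false
  premiums current: yes → true
  NOT police report filed: yes → false
  deductible ≥ 900 USD: 371 ≥ 900 is false
Combine:
[1.1.1] false AND false AND true = false
[1.1] NOT false = true
[1.2.2] true AND true = true
[1.2] true → true = true
[1.3.2.1.1] false AND true = false
[1.3.2.1] NOT false = true
[1.3.2] NOT true = false
[1.3] false → false (antecedent false ⇒ implication holds) = true
[1] true AND true AND true = true
[2.1] exactly-one(true, false) = true
[2.2.2] false AND false = false
[2.2] true OR false = true
[2.3.2] exactly-one(false, false) = false
[2.3] true → false = false
[2] true AND true AND false = false
[root] true OR false = true
Overall: true → paid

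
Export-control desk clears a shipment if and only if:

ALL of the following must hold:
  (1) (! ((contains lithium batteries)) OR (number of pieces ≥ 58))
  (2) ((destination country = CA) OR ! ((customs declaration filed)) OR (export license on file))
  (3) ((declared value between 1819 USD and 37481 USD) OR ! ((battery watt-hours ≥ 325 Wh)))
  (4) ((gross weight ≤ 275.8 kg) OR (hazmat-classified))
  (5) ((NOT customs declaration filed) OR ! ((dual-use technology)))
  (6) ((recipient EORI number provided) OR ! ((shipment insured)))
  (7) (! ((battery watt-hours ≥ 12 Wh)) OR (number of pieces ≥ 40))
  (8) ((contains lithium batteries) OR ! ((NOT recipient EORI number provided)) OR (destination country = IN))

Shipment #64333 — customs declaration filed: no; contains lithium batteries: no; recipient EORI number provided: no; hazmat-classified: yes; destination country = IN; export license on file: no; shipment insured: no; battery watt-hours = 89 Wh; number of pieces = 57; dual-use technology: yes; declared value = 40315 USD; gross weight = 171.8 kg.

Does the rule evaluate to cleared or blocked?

Atomic conditions:
  contains lithium batteries: no → false
  number of pieces ≥ 58: 57 ≥ 58 is false
  destination country = CA: IN == CA is false
  customs declaration filed: no → false
  export license on file: no → false
  declared value between 1819 USD and 37481 USD: 40315 in [1819, 37481] is false
  battery watt-hours ≥ 325 Wh: 89 ≥ 325 is false
  gross weight ≤ 275.8 kg: 171.8 ≤ 275.8 is true
  hazmat-classified: yes → true
  NOT customs declaration filed: no → true
  dual-use technology: yes → true
  recipient EORI number provided: no → false
  shipment insured: no → false
  battery watt-hours ≥ 12 Wh: 89 ≥ 12 is true
  number of pieces ≥ 40: 57 ≥ 40 is true
  NOT recipient EORI number provided: no → true
  destination country = IN: IN == IN is true
Combine:
[1.1] NOT false = true
[1] true OR false = true
[2.2] NOT false = true
[2] false OR true OR false = true
[3.2] NOT false = true
[3] false OR true = true
[4] true OR true = true
[5.2] NOT true = false
[5] true OR false = true
[6.2] NOT false = true
[6] false OR true = true
[7.1] NOT true = false
[7] false OR true = true
[8.2] NOT true = false
[8] false OR false OR true = true
[root] true AND true AND true AND true AND true AND true AND true AND true = true
Overall: true → cleared

Cleared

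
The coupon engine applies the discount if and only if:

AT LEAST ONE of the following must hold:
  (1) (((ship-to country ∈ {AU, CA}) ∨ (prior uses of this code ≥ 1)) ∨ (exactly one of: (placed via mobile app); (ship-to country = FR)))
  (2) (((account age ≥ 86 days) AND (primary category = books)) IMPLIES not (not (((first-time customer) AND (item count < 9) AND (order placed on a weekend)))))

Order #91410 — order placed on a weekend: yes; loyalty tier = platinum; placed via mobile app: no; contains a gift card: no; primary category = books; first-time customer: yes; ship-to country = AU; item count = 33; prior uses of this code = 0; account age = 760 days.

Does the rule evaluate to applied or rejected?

Atomic conditions:
  ship-to country ∈ {AU, CA}: AU is in the set → true
  prior uses of this code ≥ 1: 0 ≥ 1 is false
  placed via mobile app: no → false
  ship-to country = FR: AU == FR is false
  account age ≥ 86 days: 760 ≥ 86 is true
  primary category = books: books == books is true
  first-time customer: yes → true
  item count < 9: 33 < 9 is false
  order placed on a weekend: yes → true
Combine:
[1.1] true OR false = true
[1.2] exactly-one(false, false) = false
[1] true OR false = true
[2.1] true AND true = true
[2.2.1.1] true AND false AND true = false
[2.2.1] NOT false = true
[2.2] NOT true = false
[2] true → false = false
[root] true OR false = true
Overall: true → applied

Applied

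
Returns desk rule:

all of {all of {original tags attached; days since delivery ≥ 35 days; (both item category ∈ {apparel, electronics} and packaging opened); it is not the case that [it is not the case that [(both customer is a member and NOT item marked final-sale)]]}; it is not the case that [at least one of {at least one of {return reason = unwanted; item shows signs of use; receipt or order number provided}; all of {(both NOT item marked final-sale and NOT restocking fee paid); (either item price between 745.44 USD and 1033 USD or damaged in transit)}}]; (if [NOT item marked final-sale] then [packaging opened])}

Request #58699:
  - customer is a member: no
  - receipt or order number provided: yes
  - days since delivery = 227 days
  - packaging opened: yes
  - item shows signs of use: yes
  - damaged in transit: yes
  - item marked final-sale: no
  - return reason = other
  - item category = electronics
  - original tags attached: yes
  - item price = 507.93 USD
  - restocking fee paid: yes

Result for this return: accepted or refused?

Refused

Atomic conditions:
  original tags attached: yes → true
  days since delivery ≥ 35 days: 227 ≥ 35 is true
  item category ∈ {apparel, electronics}: electronics is in the set → true
  packaging opened: yes → true
  customer is a member: no → false
  NOT item marked final-sale: no → true
  return reason = unwanted: other == unwanted is false
  item shows signs of use: yes → true
  receipt or order number provided: yes → true
  NOT restocking fee paid: yes → false
  item price between 745.44 USD and 1033 USD: 507.93 in [745.44, 1033] is false
  damaged in transit: yes → true
Combine:
[1.3] true AND true = true
[1.4.1.1] false AND true = false
[1.4.1] NOT false = true
[1.4] NOT true = false
[1] true AND true AND true AND false = false
[2.1.1] false OR true OR true = true
[2.1.2.1] true AND false = false
[2.1.2.2] false OR true = true
[2.1.2] false AND true = false
[2.1] true OR false = true
[2] NOT true = false
[3] true → true = true
[root] false AND false AND true = false
Overall: false → refused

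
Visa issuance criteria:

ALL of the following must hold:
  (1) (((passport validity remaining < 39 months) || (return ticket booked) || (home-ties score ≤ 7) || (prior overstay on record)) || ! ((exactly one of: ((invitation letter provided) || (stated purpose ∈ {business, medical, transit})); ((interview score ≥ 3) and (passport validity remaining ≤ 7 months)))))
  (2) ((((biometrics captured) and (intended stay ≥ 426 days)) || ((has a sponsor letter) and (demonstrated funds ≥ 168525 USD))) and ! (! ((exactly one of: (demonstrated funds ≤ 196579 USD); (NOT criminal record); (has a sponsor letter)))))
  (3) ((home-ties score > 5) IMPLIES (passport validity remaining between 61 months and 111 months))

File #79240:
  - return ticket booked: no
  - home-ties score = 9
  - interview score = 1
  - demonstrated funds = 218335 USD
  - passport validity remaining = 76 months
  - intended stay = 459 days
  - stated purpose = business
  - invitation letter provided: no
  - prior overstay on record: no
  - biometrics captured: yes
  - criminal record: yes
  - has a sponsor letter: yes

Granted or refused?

Atomic conditions:
  passport validity remaining < 39 months: 76 < 39 is false
  return ticket booked: no → false
  home-ties score ≤ 7: 9 ≤ 7 is false
  prior overstay on record: no → false
  invitation letter provided: no → false
  stated purpose ∈ {business, medical, transit}: business is in the set → true
  interview score ≥ 3: 1 ≥ 3 is false
  passport validity remaining ≤ 7 months: 76 ≤ 7 is false
  biometrics captured: yes → true
  intended stay ≥ 426 days: 459 ≥ 426 is true
  has a sponsor letter: yes → true
  demonstrated funds ≥ 168525 USD: 218335 ≥ 168525 is true
  demonstrated funds ≤ 196579 USD: 218335 ≤ 196579 is false
  NOT criminal record: yes → false
  home-ties score > 5: 9 > 5 is true
  passport validity remaining between 61 months and 111 months: 76 in [61, 111] is true
Combine:
[1.1] false OR false OR false OR false = false
[1.2.1.1] false OR true = true
[1.2.1.2] false AND false = false
[1.2.1] exactly-one(true, false) = true
[1.2] NOT true = false
[1] false OR false = false
[2.1.1] true AND true = true
[2.1.2] true AND true = true
[2.1] true OR true = true
[2.2.1.1] exactly-one(false, false, true) = true
[2.2.1] NOT true = false
[2.2] NOT false = true
[2] true AND true = true
[3] true → true = true
[root] false AND true AND true = false
Overall: false → refused

Refused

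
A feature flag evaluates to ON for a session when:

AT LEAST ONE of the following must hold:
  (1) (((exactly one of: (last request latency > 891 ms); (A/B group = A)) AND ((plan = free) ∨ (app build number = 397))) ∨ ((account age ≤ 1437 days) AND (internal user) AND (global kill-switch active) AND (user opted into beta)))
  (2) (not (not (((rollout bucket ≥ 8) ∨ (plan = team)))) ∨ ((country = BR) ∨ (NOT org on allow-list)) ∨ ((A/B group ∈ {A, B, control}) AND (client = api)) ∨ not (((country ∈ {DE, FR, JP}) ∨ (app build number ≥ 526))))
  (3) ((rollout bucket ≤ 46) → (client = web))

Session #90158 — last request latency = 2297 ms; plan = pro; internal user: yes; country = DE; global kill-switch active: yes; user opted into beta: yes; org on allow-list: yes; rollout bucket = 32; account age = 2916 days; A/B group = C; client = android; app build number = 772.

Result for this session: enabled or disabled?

Enabled

Atomic conditions:
  last request latency > 891 ms: 2297 > 891 is true
  A/B group = A: C == A is false
  plan = free: pro == free is false
  app build number = 397: 772 == 397 is false
  account age ≤ 1437 days: 2916 ≤ 1437 is false
  internal user: yes → true
  global kill-switch active: yes → true
  user opted into beta: yes → true
  rollout bucket ≥ 8: 32 ≥ 8 is true
  plan = team: pro == team is false
  country = BR: DE == BR is false
  NOT org on allow-list: yes → false
  A/B group ∈ {A, B, control}: C is not in the set → false
  client = api: android == api is false
  country ∈ {DE, FR, JP}: DE is in the set → true
  app build number ≥ 526: 772 ≥ 526 is true
  rollout bucket ≤ 46: 32 ≤ 46 is true
  client = web: android == web is false
Combine:
[1.1.1] exactly-one(true, false) = true
[1.1.2] false OR false = false
[1.1] true AND false = false
[1.2] false AND true AND true AND true = false
[1] false OR false = false
[2.1.1.1] true OR false = true
[2.1.1] NOT true = false
[2.1] NOT false = true
[2.2] false OR false = false
[2.3] false AND false = false
[2.4.1] true OR true = true
[2.4] NOT true = false
[2] true OR false OR false OR false = true
[3] true → false = false
[root] false OR true OR false = true
Overall: true → enabled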